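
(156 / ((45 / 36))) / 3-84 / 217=6388 / 155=41.21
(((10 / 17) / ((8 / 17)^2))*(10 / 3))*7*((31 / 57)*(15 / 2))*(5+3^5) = 14294875 / 228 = 62696.82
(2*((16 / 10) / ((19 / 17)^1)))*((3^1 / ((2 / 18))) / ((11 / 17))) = 119.47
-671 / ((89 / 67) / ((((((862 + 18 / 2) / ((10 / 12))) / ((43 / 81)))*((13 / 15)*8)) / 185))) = -659726351856 / 17699875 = -37272.94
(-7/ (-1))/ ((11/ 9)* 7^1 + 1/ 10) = 630/ 779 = 0.81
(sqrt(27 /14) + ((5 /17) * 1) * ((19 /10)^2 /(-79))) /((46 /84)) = -7581 /308890 + 9 * sqrt(42) /23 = 2.51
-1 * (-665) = 665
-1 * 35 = -35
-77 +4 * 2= -69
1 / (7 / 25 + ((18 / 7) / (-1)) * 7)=-25 / 443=-0.06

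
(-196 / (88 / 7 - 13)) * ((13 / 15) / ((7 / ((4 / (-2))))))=-113.24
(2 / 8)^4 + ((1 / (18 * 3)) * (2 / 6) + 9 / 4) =46865 / 20736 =2.26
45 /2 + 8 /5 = 241 /10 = 24.10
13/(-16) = -13/16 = -0.81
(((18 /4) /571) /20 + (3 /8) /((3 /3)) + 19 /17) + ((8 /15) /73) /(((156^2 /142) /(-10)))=96524175161 /64667839860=1.49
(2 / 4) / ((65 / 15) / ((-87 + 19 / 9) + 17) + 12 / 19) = 0.88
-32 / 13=-2.46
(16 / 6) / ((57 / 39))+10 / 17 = 2.41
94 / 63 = 1.49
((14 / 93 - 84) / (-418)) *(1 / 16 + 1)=66283 / 310992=0.21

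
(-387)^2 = 149769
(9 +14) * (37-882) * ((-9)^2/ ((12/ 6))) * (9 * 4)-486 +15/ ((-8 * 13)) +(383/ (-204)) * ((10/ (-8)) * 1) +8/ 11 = -3306554374729/ 116688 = -28336713.07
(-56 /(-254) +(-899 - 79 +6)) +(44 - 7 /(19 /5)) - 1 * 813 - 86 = -4412464 /2413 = -1828.62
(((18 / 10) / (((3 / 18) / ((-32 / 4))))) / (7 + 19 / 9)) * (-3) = 5832 / 205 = 28.45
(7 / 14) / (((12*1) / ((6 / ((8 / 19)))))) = 19 / 32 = 0.59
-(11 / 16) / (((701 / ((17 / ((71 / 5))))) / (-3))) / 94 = 2805 / 74855584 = 0.00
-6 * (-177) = 1062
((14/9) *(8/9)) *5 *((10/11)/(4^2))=350/891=0.39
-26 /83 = -0.31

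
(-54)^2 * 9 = 26244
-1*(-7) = 7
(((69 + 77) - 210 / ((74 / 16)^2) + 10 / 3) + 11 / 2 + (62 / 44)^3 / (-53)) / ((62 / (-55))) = -1679949650275 / 13063742736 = -128.60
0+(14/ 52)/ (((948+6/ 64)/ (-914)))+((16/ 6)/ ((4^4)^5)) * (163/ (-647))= -9102869960518466759/ 35071854803354124288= -0.26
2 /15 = 0.13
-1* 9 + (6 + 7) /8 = -59 /8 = -7.38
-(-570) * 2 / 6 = 190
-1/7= -0.14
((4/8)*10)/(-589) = -5/589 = -0.01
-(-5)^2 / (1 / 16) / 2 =-200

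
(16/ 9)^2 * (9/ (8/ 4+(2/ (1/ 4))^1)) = 128/ 45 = 2.84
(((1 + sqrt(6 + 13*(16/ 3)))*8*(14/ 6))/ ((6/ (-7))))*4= -784*sqrt(678)/ 27 - 784/ 9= -843.19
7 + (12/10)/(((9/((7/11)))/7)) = 7.59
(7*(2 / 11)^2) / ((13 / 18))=504 / 1573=0.32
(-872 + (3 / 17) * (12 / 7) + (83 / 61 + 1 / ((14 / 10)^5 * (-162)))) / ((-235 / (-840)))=-9829510560700 / 3159603153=-3111.00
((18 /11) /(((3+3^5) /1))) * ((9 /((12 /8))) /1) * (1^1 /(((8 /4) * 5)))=9 /2255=0.00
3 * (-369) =-1107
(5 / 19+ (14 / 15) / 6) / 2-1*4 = -3241 / 855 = -3.79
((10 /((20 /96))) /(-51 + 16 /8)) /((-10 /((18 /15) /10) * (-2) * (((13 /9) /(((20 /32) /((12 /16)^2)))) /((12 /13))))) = -864 /207025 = -0.00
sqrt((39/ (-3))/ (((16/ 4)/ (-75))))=5* sqrt(39)/ 2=15.61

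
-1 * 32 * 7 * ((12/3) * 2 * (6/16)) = -672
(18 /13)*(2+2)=72 /13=5.54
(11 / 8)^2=121 / 64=1.89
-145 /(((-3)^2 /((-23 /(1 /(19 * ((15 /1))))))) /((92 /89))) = 29147900 /267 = 109168.16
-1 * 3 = -3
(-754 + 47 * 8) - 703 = -1081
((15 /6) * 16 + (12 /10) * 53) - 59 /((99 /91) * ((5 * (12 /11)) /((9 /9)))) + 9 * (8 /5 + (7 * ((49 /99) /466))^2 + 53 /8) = 1189624108463 /7094486520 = 167.68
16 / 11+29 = 335 / 11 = 30.45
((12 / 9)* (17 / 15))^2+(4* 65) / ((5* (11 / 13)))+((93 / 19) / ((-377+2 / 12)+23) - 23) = 3326448863 / 81682425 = 40.72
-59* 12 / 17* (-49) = 34692 / 17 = 2040.71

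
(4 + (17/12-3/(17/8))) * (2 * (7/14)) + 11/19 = 17767/3876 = 4.58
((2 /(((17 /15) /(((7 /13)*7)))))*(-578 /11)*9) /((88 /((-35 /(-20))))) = -787185 /12584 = -62.55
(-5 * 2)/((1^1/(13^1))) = -130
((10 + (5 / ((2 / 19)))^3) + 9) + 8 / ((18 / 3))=2572613 / 24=107192.21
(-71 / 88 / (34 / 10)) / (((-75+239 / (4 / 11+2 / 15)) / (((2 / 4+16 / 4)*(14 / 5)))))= -0.01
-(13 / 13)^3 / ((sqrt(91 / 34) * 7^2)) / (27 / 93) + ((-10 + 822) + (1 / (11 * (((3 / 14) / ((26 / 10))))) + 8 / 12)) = 134272 / 165- 31 * sqrt(3094) / 40131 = 813.73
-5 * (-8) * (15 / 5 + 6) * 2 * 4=2880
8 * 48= 384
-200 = -200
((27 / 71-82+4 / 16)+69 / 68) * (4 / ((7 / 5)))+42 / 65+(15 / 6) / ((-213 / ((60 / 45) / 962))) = -5981165273 / 26125515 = -228.94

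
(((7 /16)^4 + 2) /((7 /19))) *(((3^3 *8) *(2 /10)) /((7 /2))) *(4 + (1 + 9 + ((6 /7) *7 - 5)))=205414947 /200704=1023.47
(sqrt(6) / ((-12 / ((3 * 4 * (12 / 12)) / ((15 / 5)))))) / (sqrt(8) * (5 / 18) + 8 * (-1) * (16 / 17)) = 4335 * sqrt(3) / 656327 + 29376 * sqrt(6) / 656327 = 0.12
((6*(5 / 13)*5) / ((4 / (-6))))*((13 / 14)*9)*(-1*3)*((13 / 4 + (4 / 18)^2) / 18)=26725 / 336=79.54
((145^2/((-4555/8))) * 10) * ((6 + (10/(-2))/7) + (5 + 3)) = -31285200/6377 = -4905.94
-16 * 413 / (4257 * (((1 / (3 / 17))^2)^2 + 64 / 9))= -59472 / 39777881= -0.00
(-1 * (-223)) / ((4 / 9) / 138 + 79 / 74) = 10247742 / 49207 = 208.26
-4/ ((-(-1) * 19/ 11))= -44/ 19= -2.32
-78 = -78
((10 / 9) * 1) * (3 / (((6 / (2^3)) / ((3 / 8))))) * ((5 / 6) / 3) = 25 / 54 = 0.46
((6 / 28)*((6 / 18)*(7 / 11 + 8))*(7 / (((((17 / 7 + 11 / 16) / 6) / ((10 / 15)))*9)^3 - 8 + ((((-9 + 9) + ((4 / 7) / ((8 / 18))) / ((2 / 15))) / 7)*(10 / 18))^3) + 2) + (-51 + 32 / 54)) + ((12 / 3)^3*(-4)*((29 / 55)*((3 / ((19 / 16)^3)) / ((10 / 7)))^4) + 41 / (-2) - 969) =-82072725732305792687190168422873104247 / 59797585405339964053692449069306250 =-1372.51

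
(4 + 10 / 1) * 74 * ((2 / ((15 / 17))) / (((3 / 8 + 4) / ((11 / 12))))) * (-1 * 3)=-110704 / 75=-1476.05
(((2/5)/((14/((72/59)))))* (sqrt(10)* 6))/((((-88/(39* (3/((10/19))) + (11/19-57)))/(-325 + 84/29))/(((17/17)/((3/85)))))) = 11380.60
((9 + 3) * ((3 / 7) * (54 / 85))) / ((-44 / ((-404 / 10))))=98172 / 32725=3.00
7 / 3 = 2.33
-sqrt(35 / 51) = -sqrt(1785) / 51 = -0.83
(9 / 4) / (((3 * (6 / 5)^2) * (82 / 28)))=0.18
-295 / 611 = -0.48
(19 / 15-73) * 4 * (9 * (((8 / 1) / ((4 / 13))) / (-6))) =55952 / 5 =11190.40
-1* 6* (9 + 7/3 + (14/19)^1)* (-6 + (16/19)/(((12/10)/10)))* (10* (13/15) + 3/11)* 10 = -235433600/35739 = -6587.58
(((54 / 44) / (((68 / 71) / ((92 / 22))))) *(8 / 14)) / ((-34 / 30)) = -661365 / 244783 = -2.70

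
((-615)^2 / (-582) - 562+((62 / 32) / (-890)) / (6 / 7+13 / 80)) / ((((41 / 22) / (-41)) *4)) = 65712462233 / 9858886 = 6665.30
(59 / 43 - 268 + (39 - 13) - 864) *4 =-189996 / 43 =-4418.51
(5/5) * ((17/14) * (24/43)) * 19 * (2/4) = 1938/301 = 6.44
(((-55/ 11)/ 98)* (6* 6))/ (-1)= 90/ 49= 1.84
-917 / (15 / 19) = -1161.53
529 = 529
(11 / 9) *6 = 22 / 3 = 7.33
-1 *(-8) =8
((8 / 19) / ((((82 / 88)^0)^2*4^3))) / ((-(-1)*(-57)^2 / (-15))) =-5 / 164616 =-0.00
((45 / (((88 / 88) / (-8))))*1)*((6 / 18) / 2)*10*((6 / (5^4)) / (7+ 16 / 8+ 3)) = -0.48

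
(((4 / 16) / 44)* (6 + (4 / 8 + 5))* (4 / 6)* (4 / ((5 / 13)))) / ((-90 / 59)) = -17641 / 59400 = -0.30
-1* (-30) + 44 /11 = 34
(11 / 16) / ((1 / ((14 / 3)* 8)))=77 / 3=25.67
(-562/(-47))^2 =315844/2209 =142.98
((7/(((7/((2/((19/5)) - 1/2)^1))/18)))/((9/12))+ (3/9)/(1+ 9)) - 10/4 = -523/285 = -1.84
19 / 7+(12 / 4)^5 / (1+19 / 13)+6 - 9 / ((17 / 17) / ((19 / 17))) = 370801 / 3808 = 97.37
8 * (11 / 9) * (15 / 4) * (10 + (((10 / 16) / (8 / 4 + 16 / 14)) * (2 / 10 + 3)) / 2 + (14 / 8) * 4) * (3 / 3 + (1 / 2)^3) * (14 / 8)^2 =280035 / 128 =2187.77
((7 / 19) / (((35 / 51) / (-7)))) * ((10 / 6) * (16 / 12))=-476 / 57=-8.35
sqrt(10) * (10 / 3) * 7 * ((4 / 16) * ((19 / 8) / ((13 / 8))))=665 * sqrt(10) / 78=26.96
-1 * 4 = -4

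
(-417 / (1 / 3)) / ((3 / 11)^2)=-16819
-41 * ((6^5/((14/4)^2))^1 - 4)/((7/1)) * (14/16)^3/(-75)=316807/9600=33.00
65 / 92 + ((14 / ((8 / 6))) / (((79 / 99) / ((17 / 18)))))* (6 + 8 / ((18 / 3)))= 667489 / 7268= 91.84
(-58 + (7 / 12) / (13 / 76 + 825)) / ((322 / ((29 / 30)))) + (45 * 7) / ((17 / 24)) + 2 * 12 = 121645754717 / 259631820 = 468.53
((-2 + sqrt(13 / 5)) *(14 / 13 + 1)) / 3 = -18 / 13 + 9 *sqrt(65) / 65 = -0.27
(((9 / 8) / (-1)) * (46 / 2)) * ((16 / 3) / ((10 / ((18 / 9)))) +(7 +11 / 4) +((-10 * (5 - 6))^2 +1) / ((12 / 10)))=-2457.69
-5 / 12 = -0.42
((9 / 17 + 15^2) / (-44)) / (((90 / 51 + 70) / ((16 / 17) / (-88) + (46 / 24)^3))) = -161295883 / 321221120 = -0.50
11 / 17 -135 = -2284 / 17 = -134.35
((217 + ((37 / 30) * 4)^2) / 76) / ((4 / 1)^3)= 54301 / 1094400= 0.05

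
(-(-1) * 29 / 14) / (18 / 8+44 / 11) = 58 / 175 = 0.33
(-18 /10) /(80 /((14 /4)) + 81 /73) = -4599 /61235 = -0.08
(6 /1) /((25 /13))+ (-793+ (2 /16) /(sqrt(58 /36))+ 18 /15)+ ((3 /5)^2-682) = -36758 /25+ 3 * sqrt(58) /232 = -1470.22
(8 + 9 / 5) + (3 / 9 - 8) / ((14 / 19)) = -127 / 210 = -0.60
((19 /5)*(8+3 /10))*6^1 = 4731 /25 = 189.24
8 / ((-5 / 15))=-24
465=465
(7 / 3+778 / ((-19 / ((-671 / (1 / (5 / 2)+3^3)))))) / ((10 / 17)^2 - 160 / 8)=-2268300599 / 44355120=-51.14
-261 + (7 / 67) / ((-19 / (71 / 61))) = -20267930 / 77653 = -261.01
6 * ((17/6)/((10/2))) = 17/5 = 3.40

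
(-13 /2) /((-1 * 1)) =13 /2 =6.50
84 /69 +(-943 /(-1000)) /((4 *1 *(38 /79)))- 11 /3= -20547707 /10488000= -1.96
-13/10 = -1.30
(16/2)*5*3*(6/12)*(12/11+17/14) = 10650/77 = 138.31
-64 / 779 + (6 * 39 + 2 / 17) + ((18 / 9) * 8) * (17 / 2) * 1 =4900380 / 13243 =370.04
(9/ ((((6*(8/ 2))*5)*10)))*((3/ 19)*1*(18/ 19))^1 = 81/ 72200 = 0.00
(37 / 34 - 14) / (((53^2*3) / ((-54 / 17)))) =3951 / 811801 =0.00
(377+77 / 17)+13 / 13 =6503 / 17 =382.53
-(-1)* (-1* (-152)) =152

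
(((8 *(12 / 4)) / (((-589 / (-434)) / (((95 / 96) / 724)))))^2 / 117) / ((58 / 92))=0.00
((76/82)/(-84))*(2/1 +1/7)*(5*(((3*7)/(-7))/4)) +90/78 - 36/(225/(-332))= 283957133/5223400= 54.36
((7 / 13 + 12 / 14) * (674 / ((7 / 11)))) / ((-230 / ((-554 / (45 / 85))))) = 4433890802 / 659295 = 6725.20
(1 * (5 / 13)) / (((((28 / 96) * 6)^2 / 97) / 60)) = 465600 / 637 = 730.93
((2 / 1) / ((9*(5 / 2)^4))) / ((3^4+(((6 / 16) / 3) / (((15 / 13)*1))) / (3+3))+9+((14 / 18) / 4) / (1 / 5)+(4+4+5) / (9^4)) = 373248 / 5970002125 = 0.00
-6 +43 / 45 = -227 / 45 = -5.04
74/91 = 0.81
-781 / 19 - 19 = -1142 / 19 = -60.11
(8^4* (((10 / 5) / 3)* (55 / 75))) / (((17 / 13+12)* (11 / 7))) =745472 / 7785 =95.76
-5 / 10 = -1 / 2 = -0.50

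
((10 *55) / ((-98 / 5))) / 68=-1375 / 3332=-0.41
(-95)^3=-857375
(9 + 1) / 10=1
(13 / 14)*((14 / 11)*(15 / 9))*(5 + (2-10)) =-65 / 11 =-5.91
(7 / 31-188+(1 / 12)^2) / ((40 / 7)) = -5867351 / 178560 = -32.86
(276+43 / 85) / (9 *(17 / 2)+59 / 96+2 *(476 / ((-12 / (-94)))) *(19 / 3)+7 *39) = 0.01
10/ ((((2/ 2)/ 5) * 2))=25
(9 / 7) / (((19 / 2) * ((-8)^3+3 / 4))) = -72 / 271985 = -0.00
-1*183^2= -33489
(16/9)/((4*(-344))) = -1/774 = -0.00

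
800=800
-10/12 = -5/6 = -0.83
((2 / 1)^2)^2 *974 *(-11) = -171424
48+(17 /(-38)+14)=2339 /38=61.55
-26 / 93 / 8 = -13 / 372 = -0.03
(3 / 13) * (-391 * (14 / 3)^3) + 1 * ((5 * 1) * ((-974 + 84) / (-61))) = -64926494 / 7137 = -9097.17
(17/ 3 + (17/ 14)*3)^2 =86.67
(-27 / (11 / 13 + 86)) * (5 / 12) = -585 / 4516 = -0.13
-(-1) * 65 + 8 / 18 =589 / 9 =65.44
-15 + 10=-5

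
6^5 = 7776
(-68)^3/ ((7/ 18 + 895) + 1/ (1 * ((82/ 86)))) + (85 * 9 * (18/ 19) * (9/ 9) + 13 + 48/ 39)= 63436695223/ 163408037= 388.21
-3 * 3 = -9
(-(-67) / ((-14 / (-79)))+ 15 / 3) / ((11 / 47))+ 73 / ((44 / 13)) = 510765 / 308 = 1658.33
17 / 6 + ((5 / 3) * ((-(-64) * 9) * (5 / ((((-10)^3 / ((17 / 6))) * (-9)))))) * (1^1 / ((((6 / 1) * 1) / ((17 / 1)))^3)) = 45203 / 1215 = 37.20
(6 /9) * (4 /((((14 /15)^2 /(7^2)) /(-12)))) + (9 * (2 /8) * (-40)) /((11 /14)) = -21060 /11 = -1914.55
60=60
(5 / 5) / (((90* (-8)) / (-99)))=0.14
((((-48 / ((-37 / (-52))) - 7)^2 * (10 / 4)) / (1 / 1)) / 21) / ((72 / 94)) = 861.70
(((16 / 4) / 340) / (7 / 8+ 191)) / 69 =0.00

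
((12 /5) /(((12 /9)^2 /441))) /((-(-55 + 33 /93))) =52731 /4840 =10.89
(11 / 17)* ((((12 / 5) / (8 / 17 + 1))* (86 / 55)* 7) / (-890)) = -3612 / 278125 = -0.01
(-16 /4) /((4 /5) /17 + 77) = -340 /6549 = -0.05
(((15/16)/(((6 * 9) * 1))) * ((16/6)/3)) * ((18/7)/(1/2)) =0.08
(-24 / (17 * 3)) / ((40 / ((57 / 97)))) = -57 / 8245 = -0.01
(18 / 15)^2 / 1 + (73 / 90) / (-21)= 13243 / 9450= 1.40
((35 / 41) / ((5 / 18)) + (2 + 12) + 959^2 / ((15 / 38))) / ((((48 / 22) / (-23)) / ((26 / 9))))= -2356360467461 / 33210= -70953341.39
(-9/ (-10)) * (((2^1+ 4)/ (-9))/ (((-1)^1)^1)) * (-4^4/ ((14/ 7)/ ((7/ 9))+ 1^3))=-5376/ 125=-43.01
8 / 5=1.60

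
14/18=7/9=0.78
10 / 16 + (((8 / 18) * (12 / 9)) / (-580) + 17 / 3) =197023 / 31320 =6.29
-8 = -8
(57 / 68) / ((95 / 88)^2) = 5808 / 8075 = 0.72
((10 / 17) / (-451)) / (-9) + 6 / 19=414208 / 1311057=0.32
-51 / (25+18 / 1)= -1.19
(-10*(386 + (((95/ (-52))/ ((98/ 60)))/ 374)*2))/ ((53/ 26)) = -1893.56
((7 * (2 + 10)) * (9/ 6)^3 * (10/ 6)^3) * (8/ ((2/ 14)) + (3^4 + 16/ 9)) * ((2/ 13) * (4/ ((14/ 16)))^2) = 585611.72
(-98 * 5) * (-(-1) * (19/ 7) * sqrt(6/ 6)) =-1330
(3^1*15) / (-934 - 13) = -45 / 947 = -0.05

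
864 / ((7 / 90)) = 77760 / 7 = 11108.57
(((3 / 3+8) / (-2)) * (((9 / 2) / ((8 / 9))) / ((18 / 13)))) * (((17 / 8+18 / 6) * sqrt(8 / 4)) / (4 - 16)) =14391 * sqrt(2) / 2048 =9.94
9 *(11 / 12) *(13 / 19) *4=429 / 19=22.58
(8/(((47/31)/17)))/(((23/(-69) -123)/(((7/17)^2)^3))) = -43765428/12345656615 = -0.00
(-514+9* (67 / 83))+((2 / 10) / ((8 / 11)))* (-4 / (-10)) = -4204987 / 8300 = -506.62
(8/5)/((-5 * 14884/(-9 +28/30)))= 242/1395375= 0.00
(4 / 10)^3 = 8 / 125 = 0.06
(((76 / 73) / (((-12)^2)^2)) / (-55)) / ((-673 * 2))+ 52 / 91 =112061283973 / 196107246720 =0.57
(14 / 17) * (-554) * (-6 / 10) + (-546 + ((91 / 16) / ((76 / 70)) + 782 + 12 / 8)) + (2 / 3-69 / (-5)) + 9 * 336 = 551158879 / 155040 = 3554.95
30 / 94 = 0.32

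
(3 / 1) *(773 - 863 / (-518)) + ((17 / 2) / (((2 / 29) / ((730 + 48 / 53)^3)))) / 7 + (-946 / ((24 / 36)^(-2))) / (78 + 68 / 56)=5291812333958822379667 / 769717612566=6875004868.76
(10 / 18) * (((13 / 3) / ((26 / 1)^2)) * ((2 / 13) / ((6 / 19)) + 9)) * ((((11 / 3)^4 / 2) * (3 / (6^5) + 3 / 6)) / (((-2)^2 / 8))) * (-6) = -17565173725 / 958010976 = -18.34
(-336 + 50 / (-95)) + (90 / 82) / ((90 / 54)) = -261641 / 779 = -335.87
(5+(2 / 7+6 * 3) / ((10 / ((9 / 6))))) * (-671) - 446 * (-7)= -72571 / 35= -2073.46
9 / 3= 3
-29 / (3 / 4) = -116 / 3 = -38.67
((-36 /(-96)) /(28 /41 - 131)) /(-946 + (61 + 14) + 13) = 0.00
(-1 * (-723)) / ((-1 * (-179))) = 723 / 179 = 4.04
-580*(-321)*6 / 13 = 1117080 / 13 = 85929.23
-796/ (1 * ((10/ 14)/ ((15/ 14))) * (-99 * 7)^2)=-398/ 160083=-0.00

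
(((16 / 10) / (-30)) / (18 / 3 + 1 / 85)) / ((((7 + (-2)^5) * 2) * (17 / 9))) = 6 / 63875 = 0.00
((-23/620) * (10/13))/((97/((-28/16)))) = 161/312728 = 0.00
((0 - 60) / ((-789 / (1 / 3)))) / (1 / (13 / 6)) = 130 / 2367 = 0.05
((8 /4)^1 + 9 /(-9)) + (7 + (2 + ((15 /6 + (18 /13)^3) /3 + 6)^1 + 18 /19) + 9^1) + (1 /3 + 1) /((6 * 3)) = 62528485 /2254122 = 27.74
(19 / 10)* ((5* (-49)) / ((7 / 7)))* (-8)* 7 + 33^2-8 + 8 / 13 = 27149.62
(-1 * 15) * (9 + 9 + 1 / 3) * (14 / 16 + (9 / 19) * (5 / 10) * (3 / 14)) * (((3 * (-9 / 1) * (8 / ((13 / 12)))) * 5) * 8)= 3510540000 / 1729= 2030387.51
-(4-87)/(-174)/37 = -83/6438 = -0.01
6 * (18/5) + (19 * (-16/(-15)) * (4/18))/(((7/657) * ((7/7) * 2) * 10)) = 22436/525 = 42.74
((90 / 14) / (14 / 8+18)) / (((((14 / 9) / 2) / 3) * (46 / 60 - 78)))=-145800 / 8969107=-0.02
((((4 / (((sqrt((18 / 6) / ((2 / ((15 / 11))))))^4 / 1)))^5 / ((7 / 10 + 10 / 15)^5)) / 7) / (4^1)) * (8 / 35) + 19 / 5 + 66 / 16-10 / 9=69394715730682669577987 / 10182260352824130375000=6.82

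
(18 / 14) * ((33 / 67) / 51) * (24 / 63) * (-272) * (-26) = 109824 / 3283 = 33.45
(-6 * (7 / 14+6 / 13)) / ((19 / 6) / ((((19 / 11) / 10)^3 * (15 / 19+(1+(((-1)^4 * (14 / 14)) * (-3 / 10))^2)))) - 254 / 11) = -167926275 / 8844537806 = -0.02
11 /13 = 0.85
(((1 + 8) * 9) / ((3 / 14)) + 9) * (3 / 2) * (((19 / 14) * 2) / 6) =7353 / 28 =262.61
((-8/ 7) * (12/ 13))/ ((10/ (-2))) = 96/ 455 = 0.21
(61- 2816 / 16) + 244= 129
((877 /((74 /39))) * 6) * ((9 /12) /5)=307827 /740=415.98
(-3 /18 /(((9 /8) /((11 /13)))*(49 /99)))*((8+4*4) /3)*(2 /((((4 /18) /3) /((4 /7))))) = -139392 /4459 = -31.26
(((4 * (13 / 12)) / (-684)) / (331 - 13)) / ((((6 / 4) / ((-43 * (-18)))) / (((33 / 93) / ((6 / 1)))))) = -6149 / 10114308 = -0.00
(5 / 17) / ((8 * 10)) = 1 / 272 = 0.00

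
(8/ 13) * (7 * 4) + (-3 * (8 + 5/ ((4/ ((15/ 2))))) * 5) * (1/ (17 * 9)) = 82357/ 5304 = 15.53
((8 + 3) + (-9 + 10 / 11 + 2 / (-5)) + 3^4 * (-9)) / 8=-90.81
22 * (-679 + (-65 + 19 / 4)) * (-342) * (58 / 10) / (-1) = -161301393 / 5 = -32260278.60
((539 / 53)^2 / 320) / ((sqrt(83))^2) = 290521 / 74607040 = 0.00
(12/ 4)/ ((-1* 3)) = -1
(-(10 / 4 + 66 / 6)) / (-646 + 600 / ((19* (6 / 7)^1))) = 57 / 2572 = 0.02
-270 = -270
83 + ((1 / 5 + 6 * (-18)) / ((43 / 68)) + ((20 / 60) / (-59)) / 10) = -6657721 / 76110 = -87.47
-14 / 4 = -7 / 2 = -3.50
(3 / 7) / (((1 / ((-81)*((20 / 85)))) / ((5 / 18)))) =-270 / 119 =-2.27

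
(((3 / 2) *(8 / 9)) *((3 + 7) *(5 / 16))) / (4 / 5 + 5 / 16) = 1000 / 267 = 3.75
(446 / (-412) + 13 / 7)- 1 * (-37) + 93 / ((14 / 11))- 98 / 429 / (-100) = 1714319329 / 15465450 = 110.85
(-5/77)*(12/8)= -15/154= -0.10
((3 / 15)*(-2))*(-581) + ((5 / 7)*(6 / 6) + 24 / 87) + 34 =271401 / 1015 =267.39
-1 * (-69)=69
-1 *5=-5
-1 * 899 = -899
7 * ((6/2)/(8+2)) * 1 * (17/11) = 357/110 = 3.25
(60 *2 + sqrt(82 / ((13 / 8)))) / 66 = 2 *sqrt(533) / 429 + 20 / 11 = 1.93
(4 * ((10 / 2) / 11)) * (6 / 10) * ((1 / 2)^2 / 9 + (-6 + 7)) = 37 / 33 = 1.12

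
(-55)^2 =3025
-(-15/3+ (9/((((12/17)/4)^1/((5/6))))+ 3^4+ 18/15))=-1197/10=-119.70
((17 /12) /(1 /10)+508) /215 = 3133 /1290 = 2.43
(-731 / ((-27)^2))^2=534361 / 531441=1.01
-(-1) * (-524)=-524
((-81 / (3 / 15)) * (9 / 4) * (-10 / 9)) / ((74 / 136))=68850 / 37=1860.81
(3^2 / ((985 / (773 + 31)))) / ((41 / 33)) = 238788 / 40385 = 5.91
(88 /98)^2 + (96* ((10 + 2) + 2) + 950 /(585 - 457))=1352.23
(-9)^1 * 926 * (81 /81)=-8334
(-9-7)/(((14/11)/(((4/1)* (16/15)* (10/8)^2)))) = -1760/21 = -83.81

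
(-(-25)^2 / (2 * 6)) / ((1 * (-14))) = 625 / 168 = 3.72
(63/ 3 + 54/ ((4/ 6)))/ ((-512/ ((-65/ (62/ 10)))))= 16575/ 7936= 2.09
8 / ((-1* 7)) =-8 / 7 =-1.14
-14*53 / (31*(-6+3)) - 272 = -24554 / 93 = -264.02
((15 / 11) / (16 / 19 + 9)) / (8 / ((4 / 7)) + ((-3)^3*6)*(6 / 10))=-0.00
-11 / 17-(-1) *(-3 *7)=-368 / 17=-21.65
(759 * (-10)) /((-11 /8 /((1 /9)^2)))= 1840 /27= 68.15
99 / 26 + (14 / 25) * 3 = 5.49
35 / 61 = 0.57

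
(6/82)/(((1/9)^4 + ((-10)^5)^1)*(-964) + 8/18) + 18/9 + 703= 18281846018442243/25931696480032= 705.00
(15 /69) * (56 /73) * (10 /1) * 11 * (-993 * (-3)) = 91753200 /1679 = 54647.53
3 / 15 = 1 / 5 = 0.20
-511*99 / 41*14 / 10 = -354123 / 205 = -1727.43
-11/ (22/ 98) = -49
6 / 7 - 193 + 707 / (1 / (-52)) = -258693 / 7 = -36956.14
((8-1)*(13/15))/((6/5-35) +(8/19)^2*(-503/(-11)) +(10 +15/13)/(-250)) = -46976930/199299687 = -0.24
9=9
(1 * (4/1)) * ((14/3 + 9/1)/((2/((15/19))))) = 410/19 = 21.58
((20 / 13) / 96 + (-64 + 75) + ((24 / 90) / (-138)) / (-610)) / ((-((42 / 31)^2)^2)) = -333999154008509 / 102157602019200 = -3.27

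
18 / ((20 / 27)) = 243 / 10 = 24.30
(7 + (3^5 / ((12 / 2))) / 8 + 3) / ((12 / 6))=7.53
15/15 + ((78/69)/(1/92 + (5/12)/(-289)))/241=33925/22654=1.50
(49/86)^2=2401/7396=0.32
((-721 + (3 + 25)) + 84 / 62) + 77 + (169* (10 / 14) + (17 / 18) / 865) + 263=-780240151 / 3378690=-230.93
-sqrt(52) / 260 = -sqrt(13) / 130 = -0.03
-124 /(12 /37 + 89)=-4588 /3305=-1.39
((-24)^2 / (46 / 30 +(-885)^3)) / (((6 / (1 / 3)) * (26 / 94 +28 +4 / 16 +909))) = -4512 / 91628910023713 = -0.00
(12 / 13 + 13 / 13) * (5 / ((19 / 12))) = 1500 / 247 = 6.07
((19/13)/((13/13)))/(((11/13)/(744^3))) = 7824784896/11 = 711344081.45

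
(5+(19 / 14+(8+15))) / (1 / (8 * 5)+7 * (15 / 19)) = 156180 / 29533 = 5.29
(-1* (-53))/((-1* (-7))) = 53/7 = 7.57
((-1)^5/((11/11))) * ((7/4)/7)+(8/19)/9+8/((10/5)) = 2597/684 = 3.80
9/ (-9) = -1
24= 24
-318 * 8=-2544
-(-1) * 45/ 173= 45/ 173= 0.26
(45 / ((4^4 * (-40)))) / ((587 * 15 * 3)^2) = -1 / 158777395200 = -0.00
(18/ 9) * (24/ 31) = 48/ 31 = 1.55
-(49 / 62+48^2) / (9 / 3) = -142897 / 186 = -768.26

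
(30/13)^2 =900/169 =5.33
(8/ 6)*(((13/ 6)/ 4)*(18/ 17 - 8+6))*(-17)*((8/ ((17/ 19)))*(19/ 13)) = 23104/ 153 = 151.01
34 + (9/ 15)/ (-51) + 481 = 43774/ 85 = 514.99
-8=-8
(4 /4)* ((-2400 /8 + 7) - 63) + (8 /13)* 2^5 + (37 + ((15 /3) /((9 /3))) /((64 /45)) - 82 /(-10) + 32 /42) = -25262233 /87360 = -289.17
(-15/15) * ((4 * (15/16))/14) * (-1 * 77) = 165/8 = 20.62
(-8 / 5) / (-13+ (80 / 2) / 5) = 8 / 25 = 0.32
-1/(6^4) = -1/1296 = -0.00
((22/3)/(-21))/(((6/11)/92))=-11132/189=-58.90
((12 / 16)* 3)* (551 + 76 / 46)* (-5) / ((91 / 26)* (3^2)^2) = -21185 / 966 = -21.93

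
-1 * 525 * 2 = -1050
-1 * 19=-19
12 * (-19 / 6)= -38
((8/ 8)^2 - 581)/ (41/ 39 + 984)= -22620/ 38417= -0.59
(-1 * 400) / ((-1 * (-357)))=-400 / 357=-1.12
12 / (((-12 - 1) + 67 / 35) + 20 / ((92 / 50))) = -1610 / 29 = -55.52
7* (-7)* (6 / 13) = -294 / 13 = -22.62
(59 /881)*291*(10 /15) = 11446 /881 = 12.99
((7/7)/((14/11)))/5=11/70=0.16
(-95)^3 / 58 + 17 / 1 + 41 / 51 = -43673461 / 2958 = -14764.52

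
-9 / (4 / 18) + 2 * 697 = 2707 / 2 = 1353.50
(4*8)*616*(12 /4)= 59136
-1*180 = -180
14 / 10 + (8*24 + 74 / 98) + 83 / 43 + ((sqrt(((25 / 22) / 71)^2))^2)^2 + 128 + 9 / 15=4072408419888236507 / 12542631234315952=324.69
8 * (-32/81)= -256/81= -3.16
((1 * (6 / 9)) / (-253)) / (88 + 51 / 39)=-26 / 881199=-0.00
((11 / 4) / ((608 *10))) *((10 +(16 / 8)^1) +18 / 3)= 99 / 12160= 0.01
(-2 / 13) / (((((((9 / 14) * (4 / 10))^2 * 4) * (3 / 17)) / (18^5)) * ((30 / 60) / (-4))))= 647740800 / 13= 49826215.38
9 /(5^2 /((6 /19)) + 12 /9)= 18 /161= 0.11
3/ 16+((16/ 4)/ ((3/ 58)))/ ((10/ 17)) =31597/ 240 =131.65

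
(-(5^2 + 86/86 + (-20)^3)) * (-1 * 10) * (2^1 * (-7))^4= -3063291840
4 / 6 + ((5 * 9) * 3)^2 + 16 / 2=54701 / 3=18233.67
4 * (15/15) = 4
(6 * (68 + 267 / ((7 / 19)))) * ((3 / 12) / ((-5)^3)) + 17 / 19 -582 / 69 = -13040989 / 764750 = -17.05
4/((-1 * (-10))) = 2/5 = 0.40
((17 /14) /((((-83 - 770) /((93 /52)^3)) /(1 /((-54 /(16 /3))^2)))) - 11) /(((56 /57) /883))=-1176585585001973 /119009099664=-9886.52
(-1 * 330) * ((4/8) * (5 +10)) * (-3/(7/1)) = 1060.71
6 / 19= 0.32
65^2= 4225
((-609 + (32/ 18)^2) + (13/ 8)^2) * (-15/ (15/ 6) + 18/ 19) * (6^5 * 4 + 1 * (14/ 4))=194545247345/ 2052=94807625.41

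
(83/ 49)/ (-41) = -83/ 2009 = -0.04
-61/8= -7.62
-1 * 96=-96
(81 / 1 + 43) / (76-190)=-62 / 57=-1.09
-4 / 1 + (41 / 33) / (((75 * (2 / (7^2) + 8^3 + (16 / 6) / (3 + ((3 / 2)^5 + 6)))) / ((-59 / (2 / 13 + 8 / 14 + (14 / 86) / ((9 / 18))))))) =-180923764893931 / 45210417551200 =-4.00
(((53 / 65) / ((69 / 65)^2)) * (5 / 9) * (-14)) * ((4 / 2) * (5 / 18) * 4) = -4823000 / 385641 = -12.51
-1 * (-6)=6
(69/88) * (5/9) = 115/264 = 0.44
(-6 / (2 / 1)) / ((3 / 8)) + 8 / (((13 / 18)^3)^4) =9068266370429560 / 23298085122481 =389.23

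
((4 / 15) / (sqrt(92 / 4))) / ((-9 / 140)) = -112 * sqrt(23) / 621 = -0.86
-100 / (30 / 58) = -580 / 3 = -193.33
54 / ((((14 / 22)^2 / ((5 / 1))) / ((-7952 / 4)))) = -9278280 / 7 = -1325468.57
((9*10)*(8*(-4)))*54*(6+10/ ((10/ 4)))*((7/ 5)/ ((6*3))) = -120960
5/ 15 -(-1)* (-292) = -291.67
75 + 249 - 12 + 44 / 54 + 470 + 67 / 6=42875 / 54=793.98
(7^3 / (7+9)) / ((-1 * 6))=-343 / 96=-3.57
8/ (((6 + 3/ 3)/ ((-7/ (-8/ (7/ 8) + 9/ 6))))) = 112/ 107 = 1.05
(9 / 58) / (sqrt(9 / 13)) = 3 * sqrt(13) / 58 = 0.19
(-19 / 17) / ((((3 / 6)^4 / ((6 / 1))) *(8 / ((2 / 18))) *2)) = -38 / 51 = -0.75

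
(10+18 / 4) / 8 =29 / 16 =1.81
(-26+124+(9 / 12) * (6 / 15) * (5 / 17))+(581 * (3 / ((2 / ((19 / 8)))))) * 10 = 2828285 / 136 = 20796.21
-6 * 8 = -48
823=823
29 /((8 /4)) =29 /2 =14.50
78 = 78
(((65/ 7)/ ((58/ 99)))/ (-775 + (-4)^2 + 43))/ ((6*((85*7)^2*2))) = -429/ 82330921120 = -0.00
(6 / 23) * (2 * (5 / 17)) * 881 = 52860 / 391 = 135.19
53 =53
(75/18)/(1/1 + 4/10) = 125/42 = 2.98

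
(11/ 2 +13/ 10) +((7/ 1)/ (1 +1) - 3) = 7.30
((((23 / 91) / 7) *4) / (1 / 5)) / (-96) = -115 / 15288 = -0.01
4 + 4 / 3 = 16 / 3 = 5.33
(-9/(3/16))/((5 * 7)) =-1.37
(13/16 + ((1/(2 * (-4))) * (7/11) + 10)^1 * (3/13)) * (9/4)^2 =574857/36608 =15.70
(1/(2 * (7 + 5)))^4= 1/331776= 0.00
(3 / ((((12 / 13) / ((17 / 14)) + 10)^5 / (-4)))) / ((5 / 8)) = -0.00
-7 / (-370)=7 / 370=0.02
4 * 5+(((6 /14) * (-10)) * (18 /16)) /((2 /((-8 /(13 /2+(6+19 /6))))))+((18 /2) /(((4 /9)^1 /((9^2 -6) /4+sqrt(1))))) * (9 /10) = 20065039 /52640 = 381.17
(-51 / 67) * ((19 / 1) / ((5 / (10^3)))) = -193800 / 67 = -2892.54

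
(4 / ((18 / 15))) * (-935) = -9350 / 3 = -3116.67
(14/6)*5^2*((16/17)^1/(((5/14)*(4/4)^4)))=7840/51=153.73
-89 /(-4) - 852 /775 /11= 755317 /34100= 22.15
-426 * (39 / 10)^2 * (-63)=20410299 / 50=408205.98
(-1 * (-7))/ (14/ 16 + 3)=56/ 31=1.81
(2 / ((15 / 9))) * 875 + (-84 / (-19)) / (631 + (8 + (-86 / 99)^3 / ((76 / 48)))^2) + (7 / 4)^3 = 1055.37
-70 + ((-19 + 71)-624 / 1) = -642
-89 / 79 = -1.13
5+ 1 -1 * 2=4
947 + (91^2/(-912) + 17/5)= 4292419/4560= 941.32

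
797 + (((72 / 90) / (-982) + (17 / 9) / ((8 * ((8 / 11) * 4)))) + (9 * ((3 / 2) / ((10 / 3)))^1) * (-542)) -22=-1606417111 / 1131264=-1420.02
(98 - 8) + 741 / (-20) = 1059 / 20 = 52.95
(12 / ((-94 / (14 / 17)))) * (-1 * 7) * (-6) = -3528 / 799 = -4.42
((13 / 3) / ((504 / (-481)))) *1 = -6253 / 1512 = -4.14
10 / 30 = 0.33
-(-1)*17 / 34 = 1 / 2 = 0.50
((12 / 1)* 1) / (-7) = -12 / 7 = -1.71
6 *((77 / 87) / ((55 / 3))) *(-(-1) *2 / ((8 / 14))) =147 / 145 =1.01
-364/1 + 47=-317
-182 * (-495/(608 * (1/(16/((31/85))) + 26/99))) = 379053675/730151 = 519.14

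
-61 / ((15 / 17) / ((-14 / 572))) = 7259 / 4290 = 1.69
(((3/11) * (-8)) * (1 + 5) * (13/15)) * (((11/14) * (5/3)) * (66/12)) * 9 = -735.43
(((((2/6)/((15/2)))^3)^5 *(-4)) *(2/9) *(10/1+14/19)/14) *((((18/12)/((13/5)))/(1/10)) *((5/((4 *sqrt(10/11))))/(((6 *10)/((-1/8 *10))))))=69632 *sqrt(110)/1303658816131523880615234375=0.00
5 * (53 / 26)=265 / 26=10.19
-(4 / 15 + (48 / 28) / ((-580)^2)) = -470969 / 1766100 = -0.27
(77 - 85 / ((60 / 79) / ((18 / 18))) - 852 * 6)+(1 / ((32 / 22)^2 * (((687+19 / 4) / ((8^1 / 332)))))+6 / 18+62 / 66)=-1247931937807 / 242522016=-5145.64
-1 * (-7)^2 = -49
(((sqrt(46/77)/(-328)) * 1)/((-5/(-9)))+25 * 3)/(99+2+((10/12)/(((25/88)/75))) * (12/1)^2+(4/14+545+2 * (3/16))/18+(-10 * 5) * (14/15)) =15120/6403753 - 162 * sqrt(3542)/72202315075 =0.00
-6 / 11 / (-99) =2 / 363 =0.01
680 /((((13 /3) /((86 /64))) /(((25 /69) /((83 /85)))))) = 7766875 /99268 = 78.24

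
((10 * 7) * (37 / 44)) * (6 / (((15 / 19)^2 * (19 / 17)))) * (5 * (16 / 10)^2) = 5354048 / 825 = 6489.76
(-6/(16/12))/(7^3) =-9/686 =-0.01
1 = 1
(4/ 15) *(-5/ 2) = -2/ 3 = -0.67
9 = 9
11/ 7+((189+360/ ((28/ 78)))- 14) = 8256/ 7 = 1179.43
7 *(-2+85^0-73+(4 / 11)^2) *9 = -563094 / 121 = -4653.67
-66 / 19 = -3.47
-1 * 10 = -10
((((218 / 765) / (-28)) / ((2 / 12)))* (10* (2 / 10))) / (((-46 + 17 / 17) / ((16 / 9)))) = 3488 / 722925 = 0.00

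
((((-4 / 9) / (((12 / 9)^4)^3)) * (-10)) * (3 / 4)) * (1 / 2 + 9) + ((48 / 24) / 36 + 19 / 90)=319543339 / 251658240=1.27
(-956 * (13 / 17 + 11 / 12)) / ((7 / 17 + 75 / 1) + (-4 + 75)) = -81977 / 7467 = -10.98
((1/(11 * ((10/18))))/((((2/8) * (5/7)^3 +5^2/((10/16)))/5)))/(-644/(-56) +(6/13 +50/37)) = 1319864/860993265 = 0.00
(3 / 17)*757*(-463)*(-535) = 562538055 / 17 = 33090473.82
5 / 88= 0.06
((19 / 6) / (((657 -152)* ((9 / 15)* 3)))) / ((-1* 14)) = -19 / 76356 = -0.00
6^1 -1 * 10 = -4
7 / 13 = 0.54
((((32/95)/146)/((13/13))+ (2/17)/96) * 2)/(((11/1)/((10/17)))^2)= 99955/4947204306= 0.00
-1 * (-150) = 150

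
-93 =-93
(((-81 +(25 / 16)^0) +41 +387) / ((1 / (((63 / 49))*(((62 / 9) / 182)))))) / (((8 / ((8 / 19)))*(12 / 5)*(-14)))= -4495 / 169442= -0.03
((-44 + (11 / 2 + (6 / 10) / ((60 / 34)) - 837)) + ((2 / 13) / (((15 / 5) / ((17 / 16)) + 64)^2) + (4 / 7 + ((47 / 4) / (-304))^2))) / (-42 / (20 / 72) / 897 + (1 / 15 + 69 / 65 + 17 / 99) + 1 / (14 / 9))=-33770020006995602913 / 68507032327198720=-492.94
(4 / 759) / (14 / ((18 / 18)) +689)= 4 / 533577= 0.00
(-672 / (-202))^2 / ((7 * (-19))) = -16128 / 193819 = -0.08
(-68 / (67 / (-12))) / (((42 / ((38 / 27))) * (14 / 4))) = 10336 / 88641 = 0.12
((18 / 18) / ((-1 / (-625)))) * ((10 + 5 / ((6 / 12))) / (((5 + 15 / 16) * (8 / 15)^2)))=140625 / 19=7401.32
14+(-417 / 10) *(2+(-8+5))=557 / 10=55.70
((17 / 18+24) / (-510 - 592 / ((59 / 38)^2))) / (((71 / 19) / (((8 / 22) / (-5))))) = 29696411 / 46218451455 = 0.00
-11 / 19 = -0.58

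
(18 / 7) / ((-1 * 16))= -9 / 56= -0.16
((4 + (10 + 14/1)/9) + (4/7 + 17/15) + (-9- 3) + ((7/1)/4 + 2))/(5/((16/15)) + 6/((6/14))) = 68/10465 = 0.01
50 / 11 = 4.55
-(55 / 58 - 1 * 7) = 351 / 58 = 6.05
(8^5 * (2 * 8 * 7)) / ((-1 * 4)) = -917504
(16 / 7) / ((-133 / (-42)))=96 / 133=0.72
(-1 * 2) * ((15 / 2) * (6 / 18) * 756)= -3780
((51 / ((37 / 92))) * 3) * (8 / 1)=112608 / 37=3043.46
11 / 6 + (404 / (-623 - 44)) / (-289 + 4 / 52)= 766369 / 417542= 1.84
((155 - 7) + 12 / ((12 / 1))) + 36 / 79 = 11807 / 79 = 149.46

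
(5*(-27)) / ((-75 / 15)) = 27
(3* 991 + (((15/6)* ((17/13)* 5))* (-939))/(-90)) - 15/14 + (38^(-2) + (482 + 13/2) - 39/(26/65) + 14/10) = 3483724507/985530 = 3534.87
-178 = -178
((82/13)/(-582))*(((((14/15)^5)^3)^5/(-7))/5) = 533689296195403487988129195556396751985316095629626553202742036318866343286727101120512/304544509922456386367430316590256605987108638768892827919376742329404805786907672882080078125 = 0.00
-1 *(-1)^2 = -1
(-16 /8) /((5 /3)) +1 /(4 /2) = -0.70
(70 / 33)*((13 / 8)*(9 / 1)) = 1365 / 44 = 31.02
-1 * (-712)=712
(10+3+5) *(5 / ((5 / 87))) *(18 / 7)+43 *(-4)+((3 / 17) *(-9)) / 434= 28441109 / 7378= 3854.85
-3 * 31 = -93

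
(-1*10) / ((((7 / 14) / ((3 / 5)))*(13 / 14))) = -168 / 13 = -12.92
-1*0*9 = 0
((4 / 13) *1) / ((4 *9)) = 1 / 117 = 0.01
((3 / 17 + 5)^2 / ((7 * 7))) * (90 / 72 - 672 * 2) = -10398256 / 14161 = -734.29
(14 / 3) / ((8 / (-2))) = -7 / 6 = -1.17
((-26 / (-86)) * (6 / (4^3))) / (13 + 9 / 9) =39 / 19264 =0.00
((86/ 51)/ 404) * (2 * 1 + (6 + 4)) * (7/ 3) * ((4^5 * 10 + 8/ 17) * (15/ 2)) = 262002440/ 29189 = 8976.07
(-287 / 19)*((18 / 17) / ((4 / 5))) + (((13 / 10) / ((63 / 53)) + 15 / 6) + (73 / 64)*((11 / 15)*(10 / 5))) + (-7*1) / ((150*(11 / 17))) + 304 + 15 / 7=52171506523 / 179071200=291.35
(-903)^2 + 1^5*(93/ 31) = 815412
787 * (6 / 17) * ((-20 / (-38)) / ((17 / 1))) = 47220 / 5491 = 8.60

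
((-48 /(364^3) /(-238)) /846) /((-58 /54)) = -9 /1955631287792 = -0.00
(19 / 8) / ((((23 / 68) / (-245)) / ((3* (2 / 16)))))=-237405 / 368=-645.12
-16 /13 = -1.23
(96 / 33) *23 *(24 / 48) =33.45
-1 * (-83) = 83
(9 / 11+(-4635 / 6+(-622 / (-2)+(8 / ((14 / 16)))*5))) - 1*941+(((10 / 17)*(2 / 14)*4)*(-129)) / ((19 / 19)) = -523349 / 374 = -1399.33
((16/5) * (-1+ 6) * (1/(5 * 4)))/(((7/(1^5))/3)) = 12/35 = 0.34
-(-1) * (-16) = -16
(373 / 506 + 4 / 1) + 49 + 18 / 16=111041 / 2024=54.86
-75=-75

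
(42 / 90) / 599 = 7 / 8985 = 0.00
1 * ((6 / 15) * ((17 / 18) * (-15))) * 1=-17 / 3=-5.67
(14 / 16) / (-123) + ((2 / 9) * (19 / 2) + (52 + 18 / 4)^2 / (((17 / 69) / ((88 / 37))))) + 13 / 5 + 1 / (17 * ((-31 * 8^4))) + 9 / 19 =86292536553378677 / 2799769374720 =30821.30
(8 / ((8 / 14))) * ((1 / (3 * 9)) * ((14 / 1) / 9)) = 196 / 243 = 0.81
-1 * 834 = -834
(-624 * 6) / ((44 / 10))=-9360 / 11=-850.91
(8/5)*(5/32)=1/4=0.25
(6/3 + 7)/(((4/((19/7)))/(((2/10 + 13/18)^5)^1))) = 4.07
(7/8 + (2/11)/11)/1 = 863/968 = 0.89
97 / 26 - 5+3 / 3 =-0.27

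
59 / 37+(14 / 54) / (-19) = 30008 / 18981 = 1.58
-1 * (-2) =2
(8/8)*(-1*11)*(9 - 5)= -44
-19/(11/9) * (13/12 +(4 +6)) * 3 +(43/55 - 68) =-128503/220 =-584.10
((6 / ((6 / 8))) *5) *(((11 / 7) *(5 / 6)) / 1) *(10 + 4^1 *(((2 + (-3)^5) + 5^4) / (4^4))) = 17600 / 21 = 838.10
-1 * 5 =-5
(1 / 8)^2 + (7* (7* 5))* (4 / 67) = 62787 / 4288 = 14.64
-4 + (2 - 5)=-7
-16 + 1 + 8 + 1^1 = -6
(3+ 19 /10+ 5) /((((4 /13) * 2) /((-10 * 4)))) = -643.50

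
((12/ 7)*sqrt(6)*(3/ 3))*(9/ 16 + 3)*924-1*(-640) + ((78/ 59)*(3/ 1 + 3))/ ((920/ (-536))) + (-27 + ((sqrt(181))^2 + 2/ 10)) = 5357291/ 6785 + 5643*sqrt(6) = 14612.05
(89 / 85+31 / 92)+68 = 542583 / 7820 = 69.38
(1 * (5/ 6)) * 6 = 5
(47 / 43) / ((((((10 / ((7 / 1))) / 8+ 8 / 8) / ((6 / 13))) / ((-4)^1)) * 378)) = -752 / 166023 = -0.00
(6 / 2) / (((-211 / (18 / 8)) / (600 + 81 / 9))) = -16443 / 844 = -19.48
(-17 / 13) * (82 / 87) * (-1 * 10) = 13940 / 1131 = 12.33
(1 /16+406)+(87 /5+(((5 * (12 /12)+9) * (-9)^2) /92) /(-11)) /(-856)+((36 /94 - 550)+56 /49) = -12685387881 /89063590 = -142.43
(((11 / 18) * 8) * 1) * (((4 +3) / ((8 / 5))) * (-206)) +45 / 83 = -3290960 / 747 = -4405.57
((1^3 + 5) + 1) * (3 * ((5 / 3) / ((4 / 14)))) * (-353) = -43242.50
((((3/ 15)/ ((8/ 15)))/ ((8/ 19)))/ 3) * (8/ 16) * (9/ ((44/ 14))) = 1197/ 2816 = 0.43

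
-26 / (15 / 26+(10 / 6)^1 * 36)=-676 / 1575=-0.43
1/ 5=0.20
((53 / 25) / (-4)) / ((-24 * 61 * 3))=53 / 439200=0.00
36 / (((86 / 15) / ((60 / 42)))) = 2700 / 301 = 8.97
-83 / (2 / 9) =-747 / 2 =-373.50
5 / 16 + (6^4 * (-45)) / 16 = -58315 / 16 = -3644.69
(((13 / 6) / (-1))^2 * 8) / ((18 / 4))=676 / 81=8.35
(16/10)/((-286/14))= -56/715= -0.08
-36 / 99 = -4 / 11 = -0.36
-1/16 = -0.06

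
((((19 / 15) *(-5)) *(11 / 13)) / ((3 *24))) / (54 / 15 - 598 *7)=1045 / 58720896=0.00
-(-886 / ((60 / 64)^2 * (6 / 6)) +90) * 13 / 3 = 2685358 / 675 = 3978.31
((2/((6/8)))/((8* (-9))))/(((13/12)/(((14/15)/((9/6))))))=-112/5265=-0.02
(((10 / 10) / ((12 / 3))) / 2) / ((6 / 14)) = 7 / 24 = 0.29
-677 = -677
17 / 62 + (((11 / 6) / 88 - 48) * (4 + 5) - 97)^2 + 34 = 2219516151 / 7936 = 279676.93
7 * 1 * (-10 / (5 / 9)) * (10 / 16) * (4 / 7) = -45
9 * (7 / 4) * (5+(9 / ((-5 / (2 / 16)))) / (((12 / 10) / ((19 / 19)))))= 4851 / 64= 75.80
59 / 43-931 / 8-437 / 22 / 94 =-20490619 / 177848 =-115.21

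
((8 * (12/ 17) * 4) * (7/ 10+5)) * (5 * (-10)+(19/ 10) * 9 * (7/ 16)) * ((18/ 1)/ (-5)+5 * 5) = -248948982/ 2125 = -117152.46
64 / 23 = 2.78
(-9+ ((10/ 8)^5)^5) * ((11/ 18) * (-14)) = -22167539603083452193/ 10133099161583616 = -2187.64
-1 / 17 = -0.06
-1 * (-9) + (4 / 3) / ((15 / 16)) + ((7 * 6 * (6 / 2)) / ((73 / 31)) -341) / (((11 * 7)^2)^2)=1203533720302 / 115477739685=10.42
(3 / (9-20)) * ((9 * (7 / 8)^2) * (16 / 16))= -1323 / 704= -1.88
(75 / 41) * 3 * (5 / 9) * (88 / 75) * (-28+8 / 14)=-28160 / 287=-98.12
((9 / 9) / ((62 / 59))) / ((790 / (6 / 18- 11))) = -472 / 36735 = -0.01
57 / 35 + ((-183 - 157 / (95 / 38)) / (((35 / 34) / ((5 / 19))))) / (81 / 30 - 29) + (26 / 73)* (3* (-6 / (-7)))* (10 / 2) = 15680171 / 1823905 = 8.60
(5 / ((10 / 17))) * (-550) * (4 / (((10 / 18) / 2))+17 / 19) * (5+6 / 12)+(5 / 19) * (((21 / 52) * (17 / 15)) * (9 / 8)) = -3108372769 / 7904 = -393265.79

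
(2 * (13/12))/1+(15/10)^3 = 133/24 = 5.54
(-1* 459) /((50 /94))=-21573 /25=-862.92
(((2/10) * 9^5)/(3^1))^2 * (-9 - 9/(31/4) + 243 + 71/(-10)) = 27111298399731/7750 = 3498232051.58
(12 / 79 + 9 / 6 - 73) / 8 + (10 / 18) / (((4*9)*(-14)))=-6392581 / 716688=-8.92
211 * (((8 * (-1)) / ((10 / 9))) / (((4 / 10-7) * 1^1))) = 2532 / 11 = 230.18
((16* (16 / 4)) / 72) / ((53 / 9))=8 / 53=0.15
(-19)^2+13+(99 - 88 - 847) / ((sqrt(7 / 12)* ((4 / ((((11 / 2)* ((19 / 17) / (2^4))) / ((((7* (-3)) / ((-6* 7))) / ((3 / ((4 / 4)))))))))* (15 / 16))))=374 - 87362* sqrt(21) / 595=-298.85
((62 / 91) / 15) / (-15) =-62 / 20475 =-0.00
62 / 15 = 4.13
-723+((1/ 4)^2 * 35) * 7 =-11323/ 16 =-707.69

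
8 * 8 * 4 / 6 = 128 / 3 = 42.67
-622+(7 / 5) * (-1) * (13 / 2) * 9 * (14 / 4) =-908.65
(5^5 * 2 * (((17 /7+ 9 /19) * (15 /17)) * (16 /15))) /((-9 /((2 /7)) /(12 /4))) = -77200000 /47481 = -1625.91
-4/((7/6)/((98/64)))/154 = -3/88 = -0.03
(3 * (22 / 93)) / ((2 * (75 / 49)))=539 / 2325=0.23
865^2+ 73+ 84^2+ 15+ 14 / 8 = 3021483 / 4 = 755370.75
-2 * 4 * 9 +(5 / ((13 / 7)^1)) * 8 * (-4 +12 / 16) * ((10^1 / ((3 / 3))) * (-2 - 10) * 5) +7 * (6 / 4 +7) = 83975 / 2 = 41987.50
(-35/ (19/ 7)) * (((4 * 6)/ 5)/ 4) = -294/ 19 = -15.47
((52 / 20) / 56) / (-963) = -13 / 269640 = -0.00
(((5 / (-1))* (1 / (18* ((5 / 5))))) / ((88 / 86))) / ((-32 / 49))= 10535 / 25344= 0.42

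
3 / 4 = 0.75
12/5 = 2.40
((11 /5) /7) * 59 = 649 /35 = 18.54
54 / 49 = 1.10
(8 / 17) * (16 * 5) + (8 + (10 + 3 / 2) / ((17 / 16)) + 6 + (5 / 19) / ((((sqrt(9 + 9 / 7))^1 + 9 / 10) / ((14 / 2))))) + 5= 7000 * sqrt(14) / 42009 + 16019791 / 238051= 67.92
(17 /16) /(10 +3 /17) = 289 /2768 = 0.10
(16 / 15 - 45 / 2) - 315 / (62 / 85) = -210779 / 465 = -453.29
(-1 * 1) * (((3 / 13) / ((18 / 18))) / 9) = -1 / 39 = -0.03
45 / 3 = 15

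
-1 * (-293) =293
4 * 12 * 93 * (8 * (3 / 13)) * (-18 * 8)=-15427584 / 13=-1186737.23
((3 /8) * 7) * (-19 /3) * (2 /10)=-133 /40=-3.32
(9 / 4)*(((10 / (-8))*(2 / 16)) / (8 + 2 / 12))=-0.04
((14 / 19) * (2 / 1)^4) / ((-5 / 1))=-224 / 95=-2.36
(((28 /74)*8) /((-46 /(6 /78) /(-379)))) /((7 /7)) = 21224 /11063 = 1.92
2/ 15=0.13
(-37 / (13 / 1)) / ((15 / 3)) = -37 / 65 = -0.57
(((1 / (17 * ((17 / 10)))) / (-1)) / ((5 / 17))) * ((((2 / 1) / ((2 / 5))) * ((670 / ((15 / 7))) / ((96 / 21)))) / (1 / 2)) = -16415 / 204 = -80.47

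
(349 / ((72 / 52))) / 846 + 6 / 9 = 14689 / 15228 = 0.96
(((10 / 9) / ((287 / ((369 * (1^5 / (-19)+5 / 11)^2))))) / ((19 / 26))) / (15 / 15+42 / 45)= 3931200 / 24068231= 0.16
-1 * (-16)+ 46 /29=510 /29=17.59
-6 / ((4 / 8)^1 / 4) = -48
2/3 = 0.67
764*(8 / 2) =3056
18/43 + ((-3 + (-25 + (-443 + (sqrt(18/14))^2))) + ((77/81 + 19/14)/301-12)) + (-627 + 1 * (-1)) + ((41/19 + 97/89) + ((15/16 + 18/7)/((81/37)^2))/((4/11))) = -550575027746329/498697166016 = -1104.03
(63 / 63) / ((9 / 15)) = 5 / 3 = 1.67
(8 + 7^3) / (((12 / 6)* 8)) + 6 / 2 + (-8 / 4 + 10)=527 / 16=32.94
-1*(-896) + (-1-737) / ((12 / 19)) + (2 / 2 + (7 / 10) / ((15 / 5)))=-4069 / 15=-271.27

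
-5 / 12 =-0.42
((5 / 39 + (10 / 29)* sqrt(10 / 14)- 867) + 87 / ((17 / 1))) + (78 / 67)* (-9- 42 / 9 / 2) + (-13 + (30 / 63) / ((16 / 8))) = -276030787 / 310947 + 10* sqrt(35) / 203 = -887.42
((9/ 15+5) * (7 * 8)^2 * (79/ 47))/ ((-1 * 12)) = -1734208/ 705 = -2459.87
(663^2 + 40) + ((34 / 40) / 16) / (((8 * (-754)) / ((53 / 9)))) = 439609.00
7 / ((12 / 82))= 47.83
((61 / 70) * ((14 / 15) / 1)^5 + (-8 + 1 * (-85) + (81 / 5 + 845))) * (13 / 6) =37948335763 / 22781250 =1665.77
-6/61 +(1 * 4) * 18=4386/61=71.90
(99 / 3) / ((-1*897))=-11 / 299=-0.04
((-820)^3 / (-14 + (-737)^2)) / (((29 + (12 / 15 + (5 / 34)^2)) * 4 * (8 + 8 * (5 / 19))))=-47305651375 / 56173850517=-0.84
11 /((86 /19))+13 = 1327 /86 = 15.43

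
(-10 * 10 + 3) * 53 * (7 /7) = -5141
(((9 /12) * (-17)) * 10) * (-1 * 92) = 11730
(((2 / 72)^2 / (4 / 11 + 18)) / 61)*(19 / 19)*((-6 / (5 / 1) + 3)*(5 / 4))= 0.00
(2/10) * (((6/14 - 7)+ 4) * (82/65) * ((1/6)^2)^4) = -0.00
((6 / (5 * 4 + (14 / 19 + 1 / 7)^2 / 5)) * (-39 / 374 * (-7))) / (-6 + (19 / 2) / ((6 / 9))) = 96581940 / 3666785573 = 0.03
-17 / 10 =-1.70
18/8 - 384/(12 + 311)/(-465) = 451097/200260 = 2.25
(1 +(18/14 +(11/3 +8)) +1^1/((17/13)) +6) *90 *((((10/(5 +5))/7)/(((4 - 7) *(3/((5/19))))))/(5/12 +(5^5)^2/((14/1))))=-295840/26496109577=-0.00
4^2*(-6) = -96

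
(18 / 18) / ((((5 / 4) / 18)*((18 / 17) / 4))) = 272 / 5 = 54.40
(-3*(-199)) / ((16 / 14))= 4179 / 8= 522.38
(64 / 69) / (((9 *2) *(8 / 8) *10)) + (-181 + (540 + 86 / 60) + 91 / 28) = 4517011 / 12420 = 363.69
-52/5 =-10.40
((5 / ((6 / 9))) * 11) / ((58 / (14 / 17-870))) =-609510 / 493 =-1236.33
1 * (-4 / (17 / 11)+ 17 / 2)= 5.91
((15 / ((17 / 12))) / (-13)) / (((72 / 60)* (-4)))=75 / 442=0.17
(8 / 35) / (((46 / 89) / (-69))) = -30.51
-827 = -827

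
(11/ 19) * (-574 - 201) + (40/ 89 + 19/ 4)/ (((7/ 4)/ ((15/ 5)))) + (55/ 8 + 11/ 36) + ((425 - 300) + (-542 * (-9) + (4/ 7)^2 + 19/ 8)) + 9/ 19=3410664028/ 745731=4573.58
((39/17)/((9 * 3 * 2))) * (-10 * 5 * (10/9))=-3250/1377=-2.36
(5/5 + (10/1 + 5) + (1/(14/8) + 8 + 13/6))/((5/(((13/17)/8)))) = 14599/28560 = 0.51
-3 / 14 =-0.21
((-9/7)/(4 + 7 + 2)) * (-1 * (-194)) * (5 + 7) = -20952/91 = -230.24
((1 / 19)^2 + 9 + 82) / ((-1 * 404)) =-8213 / 36461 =-0.23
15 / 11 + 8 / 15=313 / 165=1.90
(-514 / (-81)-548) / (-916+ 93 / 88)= 3860912 / 6521715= 0.59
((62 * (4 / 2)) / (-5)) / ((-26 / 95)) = 1178 / 13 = 90.62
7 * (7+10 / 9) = 511 / 9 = 56.78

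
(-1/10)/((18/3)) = -1/60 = -0.02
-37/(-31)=37/31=1.19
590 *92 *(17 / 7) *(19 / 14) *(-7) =-8766220 / 7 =-1252317.14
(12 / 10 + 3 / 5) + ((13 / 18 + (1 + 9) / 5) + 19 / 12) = 1099 / 180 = 6.11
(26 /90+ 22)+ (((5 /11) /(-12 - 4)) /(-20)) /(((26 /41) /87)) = 18519427 /823680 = 22.48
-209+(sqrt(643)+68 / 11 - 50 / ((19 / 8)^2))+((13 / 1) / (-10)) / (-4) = -33572017 / 158840+sqrt(643) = -186.00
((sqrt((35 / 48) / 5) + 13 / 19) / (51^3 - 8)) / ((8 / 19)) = 19 * sqrt(21) / 12733728 + 13 / 1061144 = 0.00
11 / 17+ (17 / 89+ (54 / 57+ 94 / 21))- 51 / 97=335878171 / 58557639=5.74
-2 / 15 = -0.13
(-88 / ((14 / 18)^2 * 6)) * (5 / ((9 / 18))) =-11880 / 49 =-242.45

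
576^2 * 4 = 1327104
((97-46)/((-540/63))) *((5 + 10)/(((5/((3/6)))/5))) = -357/8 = -44.62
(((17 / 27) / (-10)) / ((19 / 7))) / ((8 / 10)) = -119 / 4104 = -0.03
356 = 356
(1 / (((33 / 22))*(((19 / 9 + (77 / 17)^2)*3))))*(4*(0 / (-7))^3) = 0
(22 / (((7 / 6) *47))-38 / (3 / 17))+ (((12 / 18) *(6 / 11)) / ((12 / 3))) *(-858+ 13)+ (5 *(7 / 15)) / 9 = -28482464 / 97713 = -291.49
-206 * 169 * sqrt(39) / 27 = -34814 * sqrt(39) / 27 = -8052.35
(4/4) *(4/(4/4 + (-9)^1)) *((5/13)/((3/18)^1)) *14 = -210/13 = -16.15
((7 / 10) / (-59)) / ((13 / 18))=-63 / 3835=-0.02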